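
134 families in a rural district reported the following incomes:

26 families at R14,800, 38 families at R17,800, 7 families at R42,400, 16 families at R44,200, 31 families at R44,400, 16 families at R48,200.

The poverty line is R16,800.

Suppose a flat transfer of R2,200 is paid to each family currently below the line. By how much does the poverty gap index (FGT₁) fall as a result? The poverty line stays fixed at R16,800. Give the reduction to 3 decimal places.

0.023

Before: below the line — 26×R14,800; poverty gap index (FGT₁) = 0.02310.
After the R2,200 transfer: below the line — none; poverty gap index (FGT₁) = 0.00000.
Reduction = 0.02310 − 0.00000 = 0.023.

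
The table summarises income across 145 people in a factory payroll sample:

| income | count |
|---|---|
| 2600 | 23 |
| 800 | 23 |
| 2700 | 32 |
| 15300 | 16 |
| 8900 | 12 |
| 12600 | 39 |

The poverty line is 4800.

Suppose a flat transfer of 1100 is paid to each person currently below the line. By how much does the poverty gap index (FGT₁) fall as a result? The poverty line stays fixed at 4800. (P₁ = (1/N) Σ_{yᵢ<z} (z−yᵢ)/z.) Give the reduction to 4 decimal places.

Before: below the line — 23×800, 23×2600, 32×2700; poverty gap index (FGT₁) = 0.301437.
After the 1100 transfer: below the line — 23×1900, 23×3700, 32×3800; poverty gap index (FGT₁) = 0.178161.
Reduction = 0.301437 − 0.178161 = 0.1233.

0.1233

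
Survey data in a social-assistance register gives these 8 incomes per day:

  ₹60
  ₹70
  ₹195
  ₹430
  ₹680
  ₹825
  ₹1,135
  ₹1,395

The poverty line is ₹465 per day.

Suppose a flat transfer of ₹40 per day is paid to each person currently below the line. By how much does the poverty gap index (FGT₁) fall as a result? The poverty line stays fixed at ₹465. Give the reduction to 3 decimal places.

Before: below the line — ₹60, ₹70, ₹195, ₹430; poverty gap index (FGT₁) = 0.29704.
After the ₹40 transfer: below the line — ₹100, ₹110, ₹235; poverty gap index (FGT₁) = 0.25538.
Reduction = 0.29704 − 0.25538 = 0.042.

0.042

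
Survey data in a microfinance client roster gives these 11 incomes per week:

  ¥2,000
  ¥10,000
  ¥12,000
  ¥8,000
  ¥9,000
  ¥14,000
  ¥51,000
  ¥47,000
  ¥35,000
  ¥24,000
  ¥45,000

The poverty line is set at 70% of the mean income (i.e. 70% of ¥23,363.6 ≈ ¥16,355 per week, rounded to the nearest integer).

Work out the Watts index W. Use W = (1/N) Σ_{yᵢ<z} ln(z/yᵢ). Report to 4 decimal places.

Below z: ¥2,000, ¥8,000, ¥9,000, ¥10,000, ¥12,000, ¥14,000 (q = 6 of N = 11).
ln(z/y) terms: ln(16355/2000) = 2.1014; ln(16355/8000) = 0.7151; ln(16355/9000) = 0.5973; ln(16355/10000) = 0.4919; ln(16355/12000) = 0.3096; ln(16355/14000) = 0.1555.
W = 4.370840 / 11 = 0.3973.

0.3973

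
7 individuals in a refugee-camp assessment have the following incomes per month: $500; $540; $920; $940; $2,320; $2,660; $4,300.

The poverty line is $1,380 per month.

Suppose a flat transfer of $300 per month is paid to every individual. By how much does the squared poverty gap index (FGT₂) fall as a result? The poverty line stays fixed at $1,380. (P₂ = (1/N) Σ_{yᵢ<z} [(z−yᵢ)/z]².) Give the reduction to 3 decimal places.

Before: below the line — $500, $540, $920, $940; squared poverty gap index (FGT₂) = 0.14142.
After the $300 transfer: below the line — $800, $840, $1,220, $1,240; squared poverty gap index (FGT₂) = 0.05050.
Reduction = 0.14142 − 0.05050 = 0.091.

0.091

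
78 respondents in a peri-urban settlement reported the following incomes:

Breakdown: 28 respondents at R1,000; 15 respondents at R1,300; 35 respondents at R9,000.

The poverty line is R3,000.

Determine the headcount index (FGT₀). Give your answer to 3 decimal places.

0.551

43 of the 78 respondents have income below R3,000.
H = 43/78 = 0.551.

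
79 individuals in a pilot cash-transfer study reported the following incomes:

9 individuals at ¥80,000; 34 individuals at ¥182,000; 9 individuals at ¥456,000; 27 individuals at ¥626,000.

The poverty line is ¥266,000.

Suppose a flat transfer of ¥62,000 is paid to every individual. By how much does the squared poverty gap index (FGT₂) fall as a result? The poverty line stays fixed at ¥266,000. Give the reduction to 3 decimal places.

Before: below the line — 9×¥80,000, 34×¥182,000; squared poverty gap index (FGT₂) = 0.09862.
After the ¥62,000 transfer: below the line — 9×¥142,000, 34×¥244,000; squared poverty gap index (FGT₂) = 0.02770.
Reduction = 0.09862 − 0.02770 = 0.071.

0.071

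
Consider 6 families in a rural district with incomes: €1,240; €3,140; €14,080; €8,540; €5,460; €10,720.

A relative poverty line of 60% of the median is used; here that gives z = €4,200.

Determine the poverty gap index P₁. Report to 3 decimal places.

0.160

Incomes under z: €1,240, €3,140 (q = 2 of N = 6).
Relative gaps: (4200−1240)/4200 = 0.7048; (4200−3140)/4200 = 0.2524.
Sum of shortfalls = 0.957143; P₁ averages over all N: 0.957143 / 6 = 0.160.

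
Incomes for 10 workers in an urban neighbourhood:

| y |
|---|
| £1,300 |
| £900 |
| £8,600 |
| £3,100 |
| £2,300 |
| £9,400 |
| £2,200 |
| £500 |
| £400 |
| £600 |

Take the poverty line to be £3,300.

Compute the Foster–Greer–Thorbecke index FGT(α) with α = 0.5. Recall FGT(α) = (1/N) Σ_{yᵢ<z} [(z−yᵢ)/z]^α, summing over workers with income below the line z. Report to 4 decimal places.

0.5768

Below z: £400, £500, £600, £900, £1,300, £2,200, £2,300, £3,100 (q = 8 of N = 10).
Normalized shortfalls: (3300−400)/3300 = 0.8788; (3300−500)/3300 = 0.8485; (3300−600)/3300 = 0.8182; (3300−900)/3300 = 0.7273; (3300−1300)/3300 = 0.6061; (3300−2200)/3300 = 0.3333; (3300−2300)/3300 = 0.3030; (3300−3100)/3300 = 0.0606.
Raised to α = 0.5: 0.93744; 0.92113; 0.90453; 0.85280; 0.77850; 0.57735; 0.55048; 0.24618.
Sum = 5.768420; FGT(0.5) = 5.768420 / 10 = 0.5768.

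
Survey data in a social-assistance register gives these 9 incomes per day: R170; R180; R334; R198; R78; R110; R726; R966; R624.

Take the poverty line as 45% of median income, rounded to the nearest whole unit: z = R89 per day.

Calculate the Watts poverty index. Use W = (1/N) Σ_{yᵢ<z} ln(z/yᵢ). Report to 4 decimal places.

Below z: R78 (q = 1 of N = 9).
ln(z/y) terms: ln(89/78) = 0.1319.
W = 0.131928 / 9 = 0.0147.

0.0147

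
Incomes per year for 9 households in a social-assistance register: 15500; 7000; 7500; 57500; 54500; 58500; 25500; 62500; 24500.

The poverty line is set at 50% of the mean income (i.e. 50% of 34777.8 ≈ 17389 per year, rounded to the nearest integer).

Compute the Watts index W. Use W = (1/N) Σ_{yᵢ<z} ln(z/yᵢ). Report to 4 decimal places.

0.2073

Incomes under z: 7000, 7500, 15500 (q = 3 of N = 9).
Log shortfalls: ln(17389/7000) = 0.9099; ln(17389/7500) = 0.8409; ln(17389/15500) = 0.1150.
W = 1.865860 / 9 = 0.2073.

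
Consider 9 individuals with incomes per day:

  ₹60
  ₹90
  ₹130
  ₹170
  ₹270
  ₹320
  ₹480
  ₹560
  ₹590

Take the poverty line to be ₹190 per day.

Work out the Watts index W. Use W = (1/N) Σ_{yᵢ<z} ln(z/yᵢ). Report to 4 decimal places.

Below z: ₹60, ₹90, ₹130, ₹170 (q = 4 of N = 9).
ln(z/y) terms: ln(190/60) = 1.1527; ln(190/90) = 0.7472; ln(190/130) = 0.3795; ln(190/170) = 0.1112.
W = 2.390609 / 9 = 0.2656.

0.2656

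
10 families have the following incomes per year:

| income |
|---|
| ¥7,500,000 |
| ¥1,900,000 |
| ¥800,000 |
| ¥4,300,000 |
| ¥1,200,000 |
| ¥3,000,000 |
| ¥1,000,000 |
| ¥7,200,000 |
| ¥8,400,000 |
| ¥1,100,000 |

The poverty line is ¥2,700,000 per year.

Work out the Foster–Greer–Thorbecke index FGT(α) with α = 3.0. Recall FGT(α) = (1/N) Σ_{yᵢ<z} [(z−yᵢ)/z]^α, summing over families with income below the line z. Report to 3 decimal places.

0.100

Below the line: ¥800,000, ¥1,000,000, ¥1,100,000, ¥1,200,000, ¥1,900,000 (q = 5 of N = 10).
Normalized shortfalls: (2700000−800000)/2700000 = 0.7037; (2700000−1000000)/2700000 = 0.6296; (2700000−1100000)/2700000 = 0.5926; (2700000−1200000)/2700000 = 0.5556; (2700000−1900000)/2700000 = 0.2963.
Raised to α = 3.0: 0.34847; 0.24961; 0.20810; 0.17147; 0.02601.
Sum = 1.003658; FGT(3.0) = 1.003658 / 10 = 0.100.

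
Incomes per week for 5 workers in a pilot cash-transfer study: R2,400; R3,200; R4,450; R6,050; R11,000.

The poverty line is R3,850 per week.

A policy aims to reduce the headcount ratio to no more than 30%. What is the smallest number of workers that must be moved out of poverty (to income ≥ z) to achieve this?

1

2 of the 5 workers are poor, so H = 2/5 = 0.400.
A headcount ratio of at most 30% allows at most ⌊0.30 × 5⌋ = 1 poor workers.
So at least 2 − 1 = 1 must be lifted.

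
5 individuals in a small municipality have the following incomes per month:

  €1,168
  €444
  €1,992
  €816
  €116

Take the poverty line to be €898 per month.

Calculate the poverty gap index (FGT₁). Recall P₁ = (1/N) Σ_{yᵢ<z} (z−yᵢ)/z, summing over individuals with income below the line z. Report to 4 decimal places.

Poor units: €116, €444, €816 (q = 3 of N = 5).
Shortfall ratios: (898−116)/898 = 0.8708; (898−444)/898 = 0.5056; (898−816)/898 = 0.0913.
Sum of shortfalls = 1.467706; P₁ averages over all N: 1.467706 / 5 = 0.2935.

0.2935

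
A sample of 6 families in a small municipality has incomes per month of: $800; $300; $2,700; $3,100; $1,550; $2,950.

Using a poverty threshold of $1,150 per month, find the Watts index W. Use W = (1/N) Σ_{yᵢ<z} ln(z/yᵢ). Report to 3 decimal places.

0.284

Below z: $300, $800 (q = 2 of N = 6).
Log gaps: ln(1150/300) = 1.3437; ln(1150/800) = 0.3629.
W = 1.706640 / 6 = 0.284.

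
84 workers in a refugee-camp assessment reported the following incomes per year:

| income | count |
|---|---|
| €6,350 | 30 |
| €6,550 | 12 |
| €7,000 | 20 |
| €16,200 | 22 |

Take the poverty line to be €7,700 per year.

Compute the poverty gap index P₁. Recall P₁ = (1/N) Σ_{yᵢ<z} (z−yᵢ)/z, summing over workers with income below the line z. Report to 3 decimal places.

0.106

Poor units: 30×€6,350, 12×€6,550, 20×€7,000 (q = 62 of N = 84).
Relative gaps: (7700−6350)/7700 = 0.1753 (×30); (7700−6550)/7700 = 0.1494 (×12); (7700−7000)/7700 = 0.0909 (×20).
Σ = 8.870130. Dividing by the full population N = 84 gives P₁ = 0.106.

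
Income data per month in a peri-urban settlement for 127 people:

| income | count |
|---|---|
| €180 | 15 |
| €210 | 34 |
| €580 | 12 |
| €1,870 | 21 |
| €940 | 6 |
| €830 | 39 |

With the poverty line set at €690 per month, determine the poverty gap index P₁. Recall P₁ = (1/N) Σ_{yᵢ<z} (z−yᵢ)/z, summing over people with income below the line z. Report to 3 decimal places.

0.289

Incomes under z: 15×€180, 34×€210, 12×€580 (q = 61 of N = 127).
Relative gaps: (690−180)/690 = 0.7391 (×15); (690−210)/690 = 0.6957 (×34); (690−580)/690 = 0.1594 (×12).
Σ = 36.652174. Dividing by the full population N = 127 gives P₁ = 0.289.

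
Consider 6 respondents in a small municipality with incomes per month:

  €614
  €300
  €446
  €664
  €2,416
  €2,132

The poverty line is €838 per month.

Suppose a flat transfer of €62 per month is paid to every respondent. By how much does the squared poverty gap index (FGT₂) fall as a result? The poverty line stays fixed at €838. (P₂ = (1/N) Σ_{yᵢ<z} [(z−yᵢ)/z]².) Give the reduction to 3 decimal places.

0.035

Before: below the line — €300, €446, €614, €664; squared poverty gap index (FGT₂) = 0.12426.
After the €62 transfer: below the line — €362, €508, €676, €726; squared poverty gap index (FGT₂) = 0.08883.
Reduction = 0.12426 − 0.08883 = 0.035.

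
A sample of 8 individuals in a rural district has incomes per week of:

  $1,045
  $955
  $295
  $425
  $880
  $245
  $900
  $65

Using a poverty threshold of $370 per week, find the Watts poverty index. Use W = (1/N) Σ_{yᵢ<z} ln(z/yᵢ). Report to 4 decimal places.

0.2972

Incomes under z: $65, $245, $295 (q = 3 of N = 8).
Log gaps: ln(370/65) = 1.7391; ln(370/245) = 0.4122; ln(370/295) = 0.2265.
W = 2.377888 / 8 = 0.2972.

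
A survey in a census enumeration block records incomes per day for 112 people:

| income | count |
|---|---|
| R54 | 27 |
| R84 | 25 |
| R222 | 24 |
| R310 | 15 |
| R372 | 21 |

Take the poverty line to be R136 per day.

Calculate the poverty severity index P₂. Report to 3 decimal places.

0.120

Below the line: 27×R54, 25×R84 (q = 52 of N = 112).
Normalized shortfalls: (136−54)/136 = 0.6029 (×27); (136−84)/136 = 0.3824 (×25).
Squared: 0.3635 (×27); 0.1462 (×25).
Sum = 13.470372; P₂ = 13.470372 / 112 = 0.120.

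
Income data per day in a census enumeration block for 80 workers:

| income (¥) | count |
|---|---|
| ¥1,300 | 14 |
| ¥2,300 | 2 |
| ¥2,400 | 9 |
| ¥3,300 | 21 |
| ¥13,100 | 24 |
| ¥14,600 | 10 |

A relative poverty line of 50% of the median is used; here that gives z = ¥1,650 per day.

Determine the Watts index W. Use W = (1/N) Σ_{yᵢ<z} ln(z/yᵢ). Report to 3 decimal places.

0.042

Poor units: 14×¥1,300 (q = 14 of N = 80).
ln(z/y) terms: ln(1650/1300) = 0.2384 (×14).
W = 3.337754 / 80 = 0.042.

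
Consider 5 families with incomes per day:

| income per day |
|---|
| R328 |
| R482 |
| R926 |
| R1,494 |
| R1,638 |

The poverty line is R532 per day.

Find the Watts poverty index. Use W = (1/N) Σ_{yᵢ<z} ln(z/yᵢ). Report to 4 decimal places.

0.1165

Incomes under z: R328, R482 (q = 2 of N = 5).
Log gaps: ln(532/328) = 0.4836; ln(532/482) = 0.0987.
W = 0.582329 / 5 = 0.1165.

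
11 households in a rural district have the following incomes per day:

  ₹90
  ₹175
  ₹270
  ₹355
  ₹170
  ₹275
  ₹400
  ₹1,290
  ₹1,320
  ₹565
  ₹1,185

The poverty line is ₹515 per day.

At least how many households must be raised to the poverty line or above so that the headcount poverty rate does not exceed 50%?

7 of the 11 households are poor, so H = 7/11 = 0.636.
A headcount ratio of at most 50% allows at most ⌊0.50 × 11⌋ = 5 poor households.
So at least 7 − 5 = 2 must be lifted.

2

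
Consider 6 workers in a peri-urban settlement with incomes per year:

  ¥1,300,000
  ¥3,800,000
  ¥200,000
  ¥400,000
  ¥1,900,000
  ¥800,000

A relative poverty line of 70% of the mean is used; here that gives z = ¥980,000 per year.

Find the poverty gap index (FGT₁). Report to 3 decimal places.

Below the line: ¥200,000, ¥400,000, ¥800,000 (q = 3 of N = 6).
Gap ratios (z−y)/z: (980000−200000)/980000 = 0.7959; (980000−400000)/980000 = 0.5918; (980000−800000)/980000 = 0.1837.
Sum of shortfalls = 1.571429; P₁ averages over all N: 1.571429 / 6 = 0.262.

0.262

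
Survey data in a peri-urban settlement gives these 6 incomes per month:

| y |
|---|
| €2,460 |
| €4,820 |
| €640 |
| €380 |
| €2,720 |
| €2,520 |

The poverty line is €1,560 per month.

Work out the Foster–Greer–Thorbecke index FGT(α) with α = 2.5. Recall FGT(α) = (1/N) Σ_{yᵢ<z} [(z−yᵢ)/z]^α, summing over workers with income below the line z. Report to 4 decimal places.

Incomes under z: €380, €640 (q = 2 of N = 6).
Shortfall ratios: (1560−380)/1560 = 0.7564; (1560−640)/1560 = 0.5897.
Raised to α = 2.5: 0.49762; 0.26709.
Sum = 0.764705; FGT(2.5) = 0.764705 / 6 = 0.1275.

0.1275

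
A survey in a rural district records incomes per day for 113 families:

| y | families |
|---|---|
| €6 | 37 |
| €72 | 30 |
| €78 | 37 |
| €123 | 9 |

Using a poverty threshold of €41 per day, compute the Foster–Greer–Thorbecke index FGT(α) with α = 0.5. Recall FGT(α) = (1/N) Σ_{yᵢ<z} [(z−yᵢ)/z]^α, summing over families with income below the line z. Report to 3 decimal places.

Incomes under z: 37×€6 (q = 37 of N = 113).
Normalized shortfalls: (41−6)/41 = 0.8537 (×37).
Raised to α = 0.5: 0.92394 (×37).
Sum = 34.185648; FGT(0.5) = 34.185648 / 113 = 0.303.

0.303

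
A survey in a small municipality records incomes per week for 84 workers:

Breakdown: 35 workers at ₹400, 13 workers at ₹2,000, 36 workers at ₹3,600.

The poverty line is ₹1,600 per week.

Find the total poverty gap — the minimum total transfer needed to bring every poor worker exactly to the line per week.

Incomes under z: 35×₹400 (q = 35 of N = 84).
Individual gaps: 35×(1600−400) = 42000.
Aggregate gap = ₹42,000.

₹42,000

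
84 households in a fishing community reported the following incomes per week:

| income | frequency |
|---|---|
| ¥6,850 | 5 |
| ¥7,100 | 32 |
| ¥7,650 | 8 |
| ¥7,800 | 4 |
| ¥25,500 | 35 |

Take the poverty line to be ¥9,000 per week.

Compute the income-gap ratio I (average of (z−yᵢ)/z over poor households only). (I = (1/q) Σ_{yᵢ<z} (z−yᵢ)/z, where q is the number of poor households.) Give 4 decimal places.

Below z: 5×¥6,850, 32×¥7,100, 8×¥7,650, 4×¥7,800 (q = 49 of N = 84).
Relative gaps: 0.2389 (×5), 0.2111 (×32), 0.1500 (×8), 0.1333 (×4); sum = 9.683333.
I averages over the q = 49 poor units only: 9.683333 / 49 = 0.1976.

0.1976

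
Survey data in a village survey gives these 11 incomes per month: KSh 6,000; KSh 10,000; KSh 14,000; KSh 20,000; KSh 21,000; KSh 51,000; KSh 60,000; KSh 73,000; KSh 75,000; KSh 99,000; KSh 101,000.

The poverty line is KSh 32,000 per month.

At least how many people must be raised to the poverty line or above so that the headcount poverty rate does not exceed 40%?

5 of the 11 people are poor, so H = 5/11 = 0.455.
A headcount ratio of at most 40% allows at most ⌊0.40 × 11⌋ = 4 poor people.
So at least 5 − 4 = 1 must be lifted.

1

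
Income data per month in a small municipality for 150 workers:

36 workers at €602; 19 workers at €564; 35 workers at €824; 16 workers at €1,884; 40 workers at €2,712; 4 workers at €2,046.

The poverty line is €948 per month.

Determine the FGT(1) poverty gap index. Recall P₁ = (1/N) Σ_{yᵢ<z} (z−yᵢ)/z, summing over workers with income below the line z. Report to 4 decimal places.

Poor units: 19×€564, 36×€602, 35×€824 (q = 90 of N = 150).
Gap ratios (z−y)/z: (948−564)/948 = 0.4051 (×19); (948−602)/948 = 0.3650 (×36); (948−824)/948 = 0.1308 (×35).
Σ = 25.413502. Dividing by the full population N = 150 gives P₁ = 0.1694.

0.1694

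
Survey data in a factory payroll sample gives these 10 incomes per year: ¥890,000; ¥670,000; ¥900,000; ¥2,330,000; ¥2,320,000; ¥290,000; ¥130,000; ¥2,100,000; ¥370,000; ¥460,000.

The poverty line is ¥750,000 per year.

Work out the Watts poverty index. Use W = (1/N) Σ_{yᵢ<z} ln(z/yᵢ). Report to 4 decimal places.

0.4011

Incomes under z: ¥130,000, ¥290,000, ¥370,000, ¥460,000, ¥670,000 (q = 5 of N = 10).
Log gaps: ln(750000/130000) = 1.7525; ln(750000/290000) = 0.9502; ln(750000/370000) = 0.7066; ln(750000/460000) = 0.4888; ln(750000/670000) = 0.1128.
W = 4.010943 / 10 = 0.4011.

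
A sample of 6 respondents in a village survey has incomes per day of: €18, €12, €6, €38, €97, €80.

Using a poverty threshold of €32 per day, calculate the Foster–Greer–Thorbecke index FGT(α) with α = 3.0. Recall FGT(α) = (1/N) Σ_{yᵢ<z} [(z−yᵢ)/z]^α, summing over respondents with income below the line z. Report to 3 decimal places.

0.144

Poor units: €6, €12, €18 (q = 3 of N = 6).
Shortfall ratios: (32−6)/32 = 0.8125; (32−12)/32 = 0.6250; (32−18)/32 = 0.4375.
Raised to α = 3.0: 0.53638; 0.24414; 0.08374.
Sum = 0.864258; FGT(3.0) = 0.864258 / 6 = 0.144.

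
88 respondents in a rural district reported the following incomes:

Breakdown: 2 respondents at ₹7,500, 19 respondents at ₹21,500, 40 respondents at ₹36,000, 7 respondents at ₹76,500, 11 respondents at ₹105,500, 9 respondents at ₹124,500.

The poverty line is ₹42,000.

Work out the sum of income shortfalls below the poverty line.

Below z: 2×₹7,500, 19×₹21,500, 40×₹36,000 (q = 61 of N = 88).
Individual gaps: 2×(42000−7500) = 69000; 19×(42000−21500) = 389500; 40×(42000−36000) = 240000.
Aggregate gap = ₹698,500.

₹698,500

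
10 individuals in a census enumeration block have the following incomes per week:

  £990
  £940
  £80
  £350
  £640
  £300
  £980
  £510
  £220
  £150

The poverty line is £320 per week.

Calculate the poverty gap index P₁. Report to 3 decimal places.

0.166

Incomes under z: £80, £150, £220, £300 (q = 4 of N = 10).
Shortfall ratios: (320−80)/320 = 0.7500; (320−150)/320 = 0.5312; (320−220)/320 = 0.3125; (320−300)/320 = 0.0625.
Σ = 1.656250. Dividing by the full population N = 10 gives P₁ = 0.166.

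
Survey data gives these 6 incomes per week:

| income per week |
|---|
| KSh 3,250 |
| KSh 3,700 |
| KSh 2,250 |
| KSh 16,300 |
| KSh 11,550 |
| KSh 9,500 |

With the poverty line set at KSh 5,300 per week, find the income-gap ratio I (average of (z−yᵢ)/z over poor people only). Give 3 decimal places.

Poor units: KSh 2,250, KSh 3,250, KSh 3,700 (q = 3 of N = 6).
Relative gaps: 0.5755, 0.3868, 0.3019; sum = 1.264151.
I averages over the q = 3 poor units only: 1.264151 / 3 = 0.421.

0.421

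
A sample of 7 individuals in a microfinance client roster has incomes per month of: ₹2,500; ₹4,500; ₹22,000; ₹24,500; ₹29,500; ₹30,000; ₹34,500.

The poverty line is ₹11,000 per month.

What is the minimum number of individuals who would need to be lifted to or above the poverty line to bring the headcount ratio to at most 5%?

2

Currently q = 2 of N = 7 are below the line (H = 0.286).
A headcount ratio of at most 5% allows at most ⌊0.05 × 7⌋ = 0 poor individuals.
So at least 2 − 0 = 2 must be lifted.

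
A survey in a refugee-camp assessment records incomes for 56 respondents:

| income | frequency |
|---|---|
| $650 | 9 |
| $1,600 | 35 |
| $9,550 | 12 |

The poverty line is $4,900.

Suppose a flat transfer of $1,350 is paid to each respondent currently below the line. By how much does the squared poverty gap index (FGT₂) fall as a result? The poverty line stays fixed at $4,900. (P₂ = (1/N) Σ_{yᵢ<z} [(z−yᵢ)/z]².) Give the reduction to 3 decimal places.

Before: below the line — 9×$650, 35×$1,600; squared poverty gap index (FGT₂) = 0.40438.
After the $1,350 transfer: below the line — 9×$2,000, 35×$2,950; squared poverty gap index (FGT₂) = 0.15528.
Reduction = 0.40438 − 0.15528 = 0.249.

0.249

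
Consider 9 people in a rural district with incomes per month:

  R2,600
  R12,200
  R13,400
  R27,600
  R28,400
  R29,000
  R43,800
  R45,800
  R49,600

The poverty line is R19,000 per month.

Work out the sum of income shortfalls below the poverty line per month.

Poor units: R2,600, R12,200, R13,400 (q = 3 of N = 9).
Individual gaps: 19000−2600 = 16400; 19000−12200 = 6800; 19000−13400 = 5600.
Aggregate gap = R28,800.

R28,800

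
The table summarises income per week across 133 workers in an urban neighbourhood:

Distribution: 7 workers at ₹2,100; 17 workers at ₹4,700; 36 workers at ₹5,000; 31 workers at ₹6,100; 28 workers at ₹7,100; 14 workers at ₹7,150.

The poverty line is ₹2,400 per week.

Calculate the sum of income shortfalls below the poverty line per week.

₹2,100

Poor units: 7×₹2,100 (q = 7 of N = 133).
Individual gaps: 7×(2400−2100) = 2100.
Aggregate gap = ₹2,100.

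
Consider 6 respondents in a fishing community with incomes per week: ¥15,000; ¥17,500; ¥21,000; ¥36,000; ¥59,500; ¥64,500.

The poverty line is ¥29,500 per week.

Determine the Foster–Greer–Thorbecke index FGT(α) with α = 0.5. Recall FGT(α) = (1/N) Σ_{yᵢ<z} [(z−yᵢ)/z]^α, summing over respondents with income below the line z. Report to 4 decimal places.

Below z: ¥15,000, ¥17,500, ¥21,000 (q = 3 of N = 6).
Normalized shortfalls: (29500−15000)/29500 = 0.4915; (29500−17500)/29500 = 0.4068; (29500−21000)/29500 = 0.2881.
Raised to α = 0.5: 0.70109; 0.63779; 0.53678.
Sum = 1.875664; FGT(0.5) = 1.875664 / 6 = 0.3126.

0.3126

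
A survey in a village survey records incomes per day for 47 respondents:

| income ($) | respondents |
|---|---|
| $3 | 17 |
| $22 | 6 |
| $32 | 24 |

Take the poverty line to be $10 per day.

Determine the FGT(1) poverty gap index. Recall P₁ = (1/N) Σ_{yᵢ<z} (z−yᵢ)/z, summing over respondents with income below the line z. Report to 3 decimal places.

0.253

Incomes under z: 17×$3 (q = 17 of N = 47).
Gap ratios (z−y)/z: (10−3)/10 = 0.7000 (×17).
Sum of shortfalls = 11.900000; P₁ averages over all N: 11.900000 / 47 = 0.253.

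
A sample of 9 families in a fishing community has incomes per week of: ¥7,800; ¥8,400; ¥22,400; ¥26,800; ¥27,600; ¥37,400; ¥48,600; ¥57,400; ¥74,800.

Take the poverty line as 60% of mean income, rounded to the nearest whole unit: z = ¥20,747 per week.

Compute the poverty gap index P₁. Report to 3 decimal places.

Poor units: ¥7,800, ¥8,400 (q = 2 of N = 9).
Shortfall ratios: (20747−7800)/20747 = 0.6240; (20747−8400)/20747 = 0.5951.
Σ = 1.219164. Dividing by the full population N = 9 gives P₁ = 0.135.

0.135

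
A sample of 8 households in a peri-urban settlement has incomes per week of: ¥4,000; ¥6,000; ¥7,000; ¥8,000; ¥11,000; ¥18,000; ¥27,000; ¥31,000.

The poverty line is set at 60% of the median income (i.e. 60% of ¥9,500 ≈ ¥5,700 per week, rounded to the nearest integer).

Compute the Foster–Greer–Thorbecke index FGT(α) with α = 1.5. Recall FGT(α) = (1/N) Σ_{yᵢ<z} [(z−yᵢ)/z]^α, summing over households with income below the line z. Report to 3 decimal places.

Poor units: ¥4,000 (q = 1 of N = 8).
Shortfall ratios: (5700−4000)/5700 = 0.2982.
Raised to α = 1.5: 0.16288.
Sum = 0.162878; FGT(1.5) = 0.162878 / 8 = 0.020.

0.020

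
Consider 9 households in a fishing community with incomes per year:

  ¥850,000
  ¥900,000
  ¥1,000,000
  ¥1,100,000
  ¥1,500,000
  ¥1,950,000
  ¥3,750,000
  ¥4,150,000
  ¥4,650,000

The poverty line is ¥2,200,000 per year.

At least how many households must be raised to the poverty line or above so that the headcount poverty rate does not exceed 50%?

2

Currently q = 6 of N = 9 are below the line (H = 0.667).
A headcount ratio of at most 50% allows at most ⌊0.50 × 9⌋ = 4 poor households.
So at least 6 − 4 = 2 must be lifted.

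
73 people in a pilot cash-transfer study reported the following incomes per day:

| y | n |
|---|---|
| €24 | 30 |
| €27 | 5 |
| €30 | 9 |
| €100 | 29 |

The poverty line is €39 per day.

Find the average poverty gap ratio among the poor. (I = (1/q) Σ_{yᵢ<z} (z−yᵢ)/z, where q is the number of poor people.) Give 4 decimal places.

0.3444

Below the line: 30×€24, 5×€27, 9×€30 (q = 44 of N = 73).
Shortfall ratios (z−y)/z: 0.3846 (×30), 0.3077 (×5), 0.2308 (×9); sum = 15.153846.
The income-gap ratio divides by q (the poor only): 15.153846 / 44 = 0.3444.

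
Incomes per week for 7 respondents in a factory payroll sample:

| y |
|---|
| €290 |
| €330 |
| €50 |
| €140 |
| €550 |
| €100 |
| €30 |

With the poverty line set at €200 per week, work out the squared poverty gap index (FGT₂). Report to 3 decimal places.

0.232

Poor units: €30, €50, €100, €140 (q = 4 of N = 7).
Gap ratios (z−y)/z: (200−30)/200 = 0.8500; (200−50)/200 = 0.7500; (200−100)/200 = 0.5000; (200−140)/200 = 0.3000.
Squared: 0.7225; 0.5625; 0.2500; 0.0900.
Sum = 1.625000; P₂ = 1.625000 / 7 = 0.232.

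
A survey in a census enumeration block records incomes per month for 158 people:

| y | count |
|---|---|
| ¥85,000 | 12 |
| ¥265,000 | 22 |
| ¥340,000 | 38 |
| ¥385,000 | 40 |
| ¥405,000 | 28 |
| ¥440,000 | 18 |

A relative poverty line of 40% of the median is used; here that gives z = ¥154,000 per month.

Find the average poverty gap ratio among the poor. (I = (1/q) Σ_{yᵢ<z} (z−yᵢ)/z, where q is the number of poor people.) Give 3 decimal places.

Poor units: 12×¥85,000 (q = 12 of N = 158).
Relative gaps: 0.4481 (×12); sum = 5.376623.
The income-gap ratio divides by q (the poor only): 5.376623 / 12 = 0.448.

0.448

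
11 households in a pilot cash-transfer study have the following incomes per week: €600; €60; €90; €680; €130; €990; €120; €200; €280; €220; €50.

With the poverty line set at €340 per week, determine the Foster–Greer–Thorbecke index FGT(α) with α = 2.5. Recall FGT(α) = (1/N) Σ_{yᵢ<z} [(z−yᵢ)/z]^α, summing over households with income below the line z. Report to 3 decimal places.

0.235

Below the line: €50, €60, €90, €120, €130, €200, €220, €280 (q = 8 of N = 11).
Normalized shortfalls: (340−50)/340 = 0.8529; (340−60)/340 = 0.8235; (340−90)/340 = 0.7353; (340−120)/340 = 0.6471; (340−130)/340 = 0.6176; (340−200)/340 = 0.4118; (340−220)/340 = 0.3529; (340−280)/340 = 0.1765.
Raised to α = 2.5: 0.67189; 0.61546; 0.46361; 0.33679; 0.29981; 0.10880; 0.07400; 0.01308.
Sum = 2.583445; FGT(2.5) = 2.583445 / 11 = 0.235.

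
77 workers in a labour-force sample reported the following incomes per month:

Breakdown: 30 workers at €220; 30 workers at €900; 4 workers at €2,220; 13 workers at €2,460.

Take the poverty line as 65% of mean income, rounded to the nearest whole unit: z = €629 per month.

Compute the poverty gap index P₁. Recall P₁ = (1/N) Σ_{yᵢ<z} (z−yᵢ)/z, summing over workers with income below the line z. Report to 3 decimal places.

Poor units: 30×€220 (q = 30 of N = 77).
Gap ratios (z−y)/z: (629−220)/629 = 0.6502 (×30).
Σ = 19.507154. Dividing by the full population N = 77 gives P₁ = 0.253.

0.253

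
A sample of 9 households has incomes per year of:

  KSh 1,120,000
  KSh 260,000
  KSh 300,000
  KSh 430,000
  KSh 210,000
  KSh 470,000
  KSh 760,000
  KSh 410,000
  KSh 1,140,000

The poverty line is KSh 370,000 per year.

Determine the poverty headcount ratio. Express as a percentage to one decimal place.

3 of the 9 households have income below KSh 370,000.
H = 3/9 = 33.3%.

33.3%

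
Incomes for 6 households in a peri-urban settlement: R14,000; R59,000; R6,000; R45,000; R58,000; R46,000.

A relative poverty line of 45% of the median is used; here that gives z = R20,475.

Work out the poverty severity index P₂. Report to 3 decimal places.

0.100

Incomes under z: R6,000, R14,000 (q = 2 of N = 6).
Relative gaps: (20475−6000)/20475 = 0.7070; (20475−14000)/20475 = 0.3162.
Squared: 0.4998; 0.1000.
Sum = 0.599799; P₂ = 0.599799 / 6 = 0.100.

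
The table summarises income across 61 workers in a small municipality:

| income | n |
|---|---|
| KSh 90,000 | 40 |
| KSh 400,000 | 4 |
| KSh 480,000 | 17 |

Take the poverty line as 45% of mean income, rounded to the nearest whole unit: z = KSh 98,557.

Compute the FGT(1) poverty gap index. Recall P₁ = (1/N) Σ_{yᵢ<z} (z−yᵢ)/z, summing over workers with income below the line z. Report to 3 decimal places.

Poor units: 40×KSh 90,000 (q = 40 of N = 61).
Relative gaps: (98557−90000)/98557 = 0.0868 (×40).
Σ = 3.472914. Dividing by the full population N = 61 gives P₁ = 0.057.

0.057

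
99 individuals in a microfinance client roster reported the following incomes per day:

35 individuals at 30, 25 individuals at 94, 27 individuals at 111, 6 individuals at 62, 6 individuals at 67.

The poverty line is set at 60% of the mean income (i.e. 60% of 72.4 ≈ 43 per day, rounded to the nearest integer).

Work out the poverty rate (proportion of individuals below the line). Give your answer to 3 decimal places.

0.354

35 of the 99 individuals have income below 43.
H = 35/99 = 0.354.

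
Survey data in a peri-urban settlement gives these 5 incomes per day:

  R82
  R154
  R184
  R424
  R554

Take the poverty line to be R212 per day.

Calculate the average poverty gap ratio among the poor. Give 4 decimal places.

Below the line: R82, R154, R184 (q = 3 of N = 5).
Relative gaps: 0.6132, 0.2736, 0.1321; sum = 1.018868.
The income-gap ratio divides by q (the poor only): 1.018868 / 3 = 0.3396.

0.3396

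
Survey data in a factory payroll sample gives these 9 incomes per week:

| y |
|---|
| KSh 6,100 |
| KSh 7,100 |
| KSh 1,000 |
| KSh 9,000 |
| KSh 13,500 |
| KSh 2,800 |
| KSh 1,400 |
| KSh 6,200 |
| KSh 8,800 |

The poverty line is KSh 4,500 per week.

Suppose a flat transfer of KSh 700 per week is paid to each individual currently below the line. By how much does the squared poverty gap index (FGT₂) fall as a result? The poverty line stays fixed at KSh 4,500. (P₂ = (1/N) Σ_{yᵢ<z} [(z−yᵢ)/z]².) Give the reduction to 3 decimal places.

0.056

Before: below the line — KSh 1,000, KSh 1,400, KSh 2,800; squared poverty gap index (FGT₂) = 0.13580.
After the KSh 700 transfer: below the line — KSh 1,700, KSh 2,100, KSh 3,500; squared poverty gap index (FGT₂) = 0.08011.
Reduction = 0.13580 − 0.08011 = 0.056.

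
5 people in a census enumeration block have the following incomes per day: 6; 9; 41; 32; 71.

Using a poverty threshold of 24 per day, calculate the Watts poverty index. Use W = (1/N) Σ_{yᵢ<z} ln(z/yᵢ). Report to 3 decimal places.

0.473

Incomes under z: 6, 9 (q = 2 of N = 5).
Log gaps: ln(24/6) = 1.3863; ln(24/9) = 0.9808.
W = 2.367124 / 5 = 0.473.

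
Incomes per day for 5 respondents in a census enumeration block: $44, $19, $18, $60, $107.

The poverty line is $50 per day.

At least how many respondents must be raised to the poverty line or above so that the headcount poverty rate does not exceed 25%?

Currently q = 3 of N = 5 are below the line (H = 0.600).
A headcount ratio of at most 25% allows at most ⌊0.25 × 5⌋ = 1 poor respondents.
So at least 3 − 1 = 2 must be lifted.

2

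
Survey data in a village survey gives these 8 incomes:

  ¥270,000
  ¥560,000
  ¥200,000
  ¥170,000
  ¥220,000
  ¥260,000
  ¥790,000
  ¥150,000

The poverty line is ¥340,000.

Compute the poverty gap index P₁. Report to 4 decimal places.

0.2831

Incomes under z: ¥150,000, ¥170,000, ¥200,000, ¥220,000, ¥260,000, ¥270,000 (q = 6 of N = 8).
Relative gaps: (340000−150000)/340000 = 0.5588; (340000−170000)/340000 = 0.5000; (340000−200000)/340000 = 0.4118; (340000−220000)/340000 = 0.3529; (340000−260000)/340000 = 0.2353; (340000−270000)/340000 = 0.2059.
Σ = 2.264706. Dividing by the full population N = 8 gives P₁ = 0.2831.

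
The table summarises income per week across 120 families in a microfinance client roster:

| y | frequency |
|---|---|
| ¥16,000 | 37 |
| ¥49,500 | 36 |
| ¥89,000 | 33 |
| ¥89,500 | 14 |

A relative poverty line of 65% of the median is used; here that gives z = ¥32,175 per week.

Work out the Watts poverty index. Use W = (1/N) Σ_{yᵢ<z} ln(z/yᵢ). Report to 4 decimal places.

0.2154

Below the line: 37×¥16,000 (q = 37 of N = 120).
Log shortfalls: ln(32175/16000) = 0.6986 (×37).
W = 25.848238 / 120 = 0.2154.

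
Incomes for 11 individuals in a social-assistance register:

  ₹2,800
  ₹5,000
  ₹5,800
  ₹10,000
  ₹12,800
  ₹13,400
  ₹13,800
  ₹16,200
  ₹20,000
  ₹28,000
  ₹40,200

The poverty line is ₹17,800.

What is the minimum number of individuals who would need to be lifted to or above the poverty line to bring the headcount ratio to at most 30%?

Currently q = 8 of N = 11 are below the line (H = 0.727).
A headcount ratio of at most 30% allows at most ⌊0.30 × 11⌋ = 3 poor individuals.
So at least 8 − 3 = 5 must be lifted.

5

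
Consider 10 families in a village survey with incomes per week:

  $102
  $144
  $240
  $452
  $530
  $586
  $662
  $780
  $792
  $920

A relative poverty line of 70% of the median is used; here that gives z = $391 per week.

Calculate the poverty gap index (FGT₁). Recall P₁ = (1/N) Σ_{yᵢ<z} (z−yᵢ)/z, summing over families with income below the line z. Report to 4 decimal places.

Incomes under z: $102, $144, $240 (q = 3 of N = 10).
Normalized shortfalls: (391−102)/391 = 0.7391; (391−144)/391 = 0.6317; (391−240)/391 = 0.3862.
Sum of shortfalls = 1.757033; P₁ averages over all N: 1.757033 / 10 = 0.1757.

0.1757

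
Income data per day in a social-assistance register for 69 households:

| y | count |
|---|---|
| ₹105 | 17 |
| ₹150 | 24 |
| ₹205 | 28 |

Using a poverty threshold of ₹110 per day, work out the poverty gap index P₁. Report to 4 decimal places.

Poor units: 17×₹105 (q = 17 of N = 69).
Relative gaps: (110−105)/110 = 0.0455 (×17).
Sum of shortfalls = 0.772727; P₁ averages over all N: 0.772727 / 69 = 0.0112.

0.0112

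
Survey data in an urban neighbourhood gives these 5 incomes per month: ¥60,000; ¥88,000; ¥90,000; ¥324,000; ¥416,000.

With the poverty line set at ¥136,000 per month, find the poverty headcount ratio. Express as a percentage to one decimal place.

3 of the 5 respondents have income below ¥136,000.
H = 3/5 = 60.0%.

60.0%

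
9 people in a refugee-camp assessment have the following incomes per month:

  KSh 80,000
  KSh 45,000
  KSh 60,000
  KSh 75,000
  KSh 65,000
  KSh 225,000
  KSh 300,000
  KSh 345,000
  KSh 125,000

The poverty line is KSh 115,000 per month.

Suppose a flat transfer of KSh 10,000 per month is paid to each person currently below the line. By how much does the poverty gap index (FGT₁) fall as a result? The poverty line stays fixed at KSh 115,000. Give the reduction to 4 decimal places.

0.0483

Before: below the line — KSh 45,000, KSh 60,000, KSh 65,000, KSh 75,000, KSh 80,000; poverty gap index (FGT₁) = 0.241546.
After the KSh 10,000 transfer: below the line — KSh 55,000, KSh 70,000, KSh 75,000, KSh 85,000, KSh 90,000; poverty gap index (FGT₁) = 0.193237.
Reduction = 0.241546 − 0.193237 = 0.0483.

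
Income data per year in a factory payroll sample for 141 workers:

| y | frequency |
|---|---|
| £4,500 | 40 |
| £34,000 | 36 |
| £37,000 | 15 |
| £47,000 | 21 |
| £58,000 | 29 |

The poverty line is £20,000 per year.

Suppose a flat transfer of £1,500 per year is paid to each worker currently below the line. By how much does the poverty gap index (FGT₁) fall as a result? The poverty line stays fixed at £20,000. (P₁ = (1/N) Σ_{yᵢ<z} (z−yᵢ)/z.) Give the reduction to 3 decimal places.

0.021

Before: below the line — 40×£4,500; poverty gap index (FGT₁) = 0.21986.
After the £1,500 transfer: below the line — 40×£6,000; poverty gap index (FGT₁) = 0.19858.
Reduction = 0.21986 − 0.19858 = 0.021.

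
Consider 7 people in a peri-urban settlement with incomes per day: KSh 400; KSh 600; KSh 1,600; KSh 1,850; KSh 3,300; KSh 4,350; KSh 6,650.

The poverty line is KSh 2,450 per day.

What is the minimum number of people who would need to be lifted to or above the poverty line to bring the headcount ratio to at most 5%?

4 of the 7 people are poor, so H = 4/7 = 0.571.
A headcount ratio of at most 5% allows at most ⌊0.05 × 7⌋ = 0 poor people.
So at least 4 − 0 = 4 must be lifted.

4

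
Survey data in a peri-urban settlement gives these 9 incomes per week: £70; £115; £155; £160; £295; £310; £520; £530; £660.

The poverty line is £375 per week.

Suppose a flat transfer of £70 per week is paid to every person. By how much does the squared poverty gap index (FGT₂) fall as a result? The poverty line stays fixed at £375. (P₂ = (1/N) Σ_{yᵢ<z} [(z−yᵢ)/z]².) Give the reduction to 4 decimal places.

0.1034

Before: below the line — £70, £115, £155, £160, £295, £310; squared poverty gap index (FGT₂) = 0.210074.
After the £70 transfer: below the line — £140, £185, £225, £230, £365; squared poverty gap index (FGT₂) = 0.106627.
Reduction = 0.210074 − 0.106627 = 0.1034.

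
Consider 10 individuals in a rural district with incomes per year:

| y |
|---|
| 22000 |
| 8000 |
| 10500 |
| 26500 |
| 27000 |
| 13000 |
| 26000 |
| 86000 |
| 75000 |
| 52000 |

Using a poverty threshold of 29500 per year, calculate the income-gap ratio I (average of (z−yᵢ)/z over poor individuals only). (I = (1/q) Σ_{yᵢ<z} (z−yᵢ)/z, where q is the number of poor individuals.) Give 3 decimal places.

0.356

Below z: 8000, 10500, 13000, 22000, 26000, 26500, 27000 (q = 7 of N = 10).
Shortfall ratios (z−y)/z: 0.7288, 0.6441, 0.5593, 0.2542, 0.1186, 0.1017, 0.0847; sum = 2.491525.
I averages over the q = 7 poor units only: 2.491525 / 7 = 0.356.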